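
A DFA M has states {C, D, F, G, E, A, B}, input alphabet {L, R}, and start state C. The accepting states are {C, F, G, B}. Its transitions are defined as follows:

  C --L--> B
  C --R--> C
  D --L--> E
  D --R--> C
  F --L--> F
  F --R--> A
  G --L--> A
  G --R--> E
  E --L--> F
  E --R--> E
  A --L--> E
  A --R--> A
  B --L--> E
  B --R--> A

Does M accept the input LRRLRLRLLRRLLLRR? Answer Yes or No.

Trace: C -L-> B -R-> A -R-> A -L-> E -R-> E -L-> F -R-> A -L-> E -L-> F -R-> A -R-> A -L-> E -L-> F -L-> F -R-> A -R-> A
End state A is not accepting.

No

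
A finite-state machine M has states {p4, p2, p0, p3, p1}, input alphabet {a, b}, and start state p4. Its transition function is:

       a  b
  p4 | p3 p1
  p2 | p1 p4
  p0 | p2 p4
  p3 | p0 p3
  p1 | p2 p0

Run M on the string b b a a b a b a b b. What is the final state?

p3

p4 → p1 → p0 → p2 → p1 → p0 → p2 → p4 → p3 → p3 → p3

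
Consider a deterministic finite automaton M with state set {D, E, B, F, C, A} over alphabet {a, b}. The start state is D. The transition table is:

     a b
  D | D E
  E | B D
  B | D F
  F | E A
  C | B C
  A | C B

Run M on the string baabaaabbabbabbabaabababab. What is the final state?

E

D → E → B → D → E → B → D → D → E → D → D → E → D → D → E → D → D → E → B → D → E → B → F → E → D → D → E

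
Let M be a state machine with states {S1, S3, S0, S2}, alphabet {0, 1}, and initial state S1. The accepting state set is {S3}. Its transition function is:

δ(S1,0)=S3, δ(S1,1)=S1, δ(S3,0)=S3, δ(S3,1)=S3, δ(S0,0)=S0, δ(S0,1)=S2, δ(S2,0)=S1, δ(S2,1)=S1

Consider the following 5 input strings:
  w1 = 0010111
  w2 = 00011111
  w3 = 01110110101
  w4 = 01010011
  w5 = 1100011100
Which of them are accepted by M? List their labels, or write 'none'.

w1, w2, w3, w4, w5

w1: Trace: S1 -0-> S3 -0-> S3 -1-> S3 -0-> S3 -1-> S3 -1-> S3 -1-> S3  → end S3, accepted
w2: Trace: S1 -0-> S3 -0-> S3 -0-> S3 -1-> S3 -1-> S3 -1-> S3 -1-> S3 -1-> S3  → end S3, accepted
w3: Trace: S1 -0-> S3 -1-> S3 -1-> S3 -1-> S3 -0-> S3 -1-> S3 -1-> S3 -0-> S3 -1-> S3 -0-> S3 -1-> S3  → end S3, accepted
w4: Trace: S1 -0-> S3 -1-> S3 -0-> S3 -1-> S3 -0-> S3 -0-> S3 -1-> S3 -1-> S3  → end S3, accepted
w5: Trace: S1 -1-> S1 -1-> S1 -0-> S3 -0-> S3 -0-> S3 -1-> S3 -1-> S3 -1-> S3 -0-> S3 -0-> S3  → end S3, accepted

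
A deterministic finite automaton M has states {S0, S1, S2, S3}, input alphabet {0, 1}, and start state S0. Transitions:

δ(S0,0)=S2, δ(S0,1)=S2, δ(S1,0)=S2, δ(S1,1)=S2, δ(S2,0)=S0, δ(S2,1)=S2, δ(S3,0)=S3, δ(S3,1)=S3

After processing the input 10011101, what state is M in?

S2

start at S0
read '1': S0 → S2
read '0': S2 → S0
read '0': S0 → S2
read '1': S2 → S2
read '1': S2 → S2
read '1': S2 → S2
read '0': S2 → S0
read '1': S0 → S2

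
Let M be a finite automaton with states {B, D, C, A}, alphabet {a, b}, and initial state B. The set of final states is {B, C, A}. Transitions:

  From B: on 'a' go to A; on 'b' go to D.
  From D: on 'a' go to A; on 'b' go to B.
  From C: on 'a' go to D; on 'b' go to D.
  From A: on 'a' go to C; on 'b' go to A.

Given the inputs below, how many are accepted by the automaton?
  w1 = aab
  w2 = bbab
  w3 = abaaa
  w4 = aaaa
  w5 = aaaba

4

w1:
  start at B
  read 'a': B → A
  read 'a': A → C
  read 'b': C → D
  end D, rejected
w2:
  start at B
  read 'b': B → D
  read 'b': D → B
  read 'a': B → A
  read 'b': A → A
  end A, accepted
w3:
  start at B
  read 'a': B → A
  read 'b': A → A
  read 'a': A → C
  read 'a': C → D
  read 'a': D → A
  end A, accepted
w4:
  start at B
  read 'a': B → A
  read 'a': A → C
  read 'a': C → D
  read 'a': D → A
  end A, accepted
w5:
  start at B
  read 'a': B → A
  read 'a': A → C
  read 'a': C → D
  read 'b': D → B
  read 'a': B → A
  end A, accepted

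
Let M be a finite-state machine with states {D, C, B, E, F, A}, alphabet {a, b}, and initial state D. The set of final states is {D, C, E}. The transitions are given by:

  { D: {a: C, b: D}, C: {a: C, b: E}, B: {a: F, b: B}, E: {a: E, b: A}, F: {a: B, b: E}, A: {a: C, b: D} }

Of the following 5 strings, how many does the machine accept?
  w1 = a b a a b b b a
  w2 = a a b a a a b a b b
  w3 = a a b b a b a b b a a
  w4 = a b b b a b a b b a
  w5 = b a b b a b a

4

w1: Trace: D -a-> C -b-> E -a-> E -a-> E -b-> A -b-> D -b-> D -a-> C  → end C, accepted
w2: Trace: D -a-> C -a-> C -b-> E -a-> E -a-> E -a-> E -b-> A -a-> C -b-> E -b-> A  → end A, rejected
w3: Trace: D -a-> C -a-> C -b-> E -b-> A -a-> C -b-> E -a-> E -b-> A -b-> D -a-> C -a-> C  → end C, accepted
w4: Trace: D -a-> C -b-> E -b-> A -b-> D -a-> C -b-> E -a-> E -b-> A -b-> D -a-> C  → end C, accepted
w5: Trace: D -b-> D -a-> C -b-> E -b-> A -a-> C -b-> E -a-> E  → end E, accepted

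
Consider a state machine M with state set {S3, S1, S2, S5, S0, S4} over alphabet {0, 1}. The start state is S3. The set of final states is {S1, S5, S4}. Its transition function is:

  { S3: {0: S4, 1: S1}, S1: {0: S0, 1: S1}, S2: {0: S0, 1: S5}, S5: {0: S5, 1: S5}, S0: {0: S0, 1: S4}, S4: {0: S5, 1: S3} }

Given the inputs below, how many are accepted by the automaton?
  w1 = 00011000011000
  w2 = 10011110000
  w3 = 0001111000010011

2

w1:
  start at S3
  read '0': S3 → S4
  read '0': S4 → S5
  read '0': S5 → S5
  read '1': S5 → S5
  read '1': S5 → S5
  read '0': S5 → S5
  read '0': S5 → S5
  read '0': S5 → S5
  read '0': S5 → S5
  read '1': S5 → S5
  read '1': S5 → S5
  read '0': S5 → S5
  read '0': S5 → S5
  read '0': S5 → S5
  end S5, accepted
w2:
  start at S3
  read '1': S3 → S1
  read '0': S1 → S0
  read '0': S0 → S0
  read '1': S0 → S4
  read '1': S4 → S3
  read '1': S3 → S1
  read '1': S1 → S1
  read '0': S1 → S0
  read '0': S0 → S0
  read '0': S0 → S0
  read '0': S0 → S0
  end S0, rejected
w3:
  start at S3
  read '0': S3 → S4
  read '0': S4 → S5
  read '0': S5 → S5
  read '1': S5 → S5
  read '1': S5 → S5
  read '1': S5 → S5
  read '1': S5 → S5
  read '0': S5 → S5
  read '0': S5 → S5
  read '0': S5 → S5
  read '0': S5 → S5
  read '1': S5 → S5
  read '0': S5 → S5
  read '0': S5 → S5
  read '1': S5 → S5
  read '1': S5 → S5
  end S5, accepted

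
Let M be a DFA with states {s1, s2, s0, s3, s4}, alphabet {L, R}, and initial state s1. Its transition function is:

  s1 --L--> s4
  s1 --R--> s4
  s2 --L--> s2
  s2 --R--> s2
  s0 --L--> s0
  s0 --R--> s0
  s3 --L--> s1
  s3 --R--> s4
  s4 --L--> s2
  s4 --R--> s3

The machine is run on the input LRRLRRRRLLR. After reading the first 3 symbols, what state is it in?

s1 → s4 → s3 → s4
After 3 symbols: s4.

s4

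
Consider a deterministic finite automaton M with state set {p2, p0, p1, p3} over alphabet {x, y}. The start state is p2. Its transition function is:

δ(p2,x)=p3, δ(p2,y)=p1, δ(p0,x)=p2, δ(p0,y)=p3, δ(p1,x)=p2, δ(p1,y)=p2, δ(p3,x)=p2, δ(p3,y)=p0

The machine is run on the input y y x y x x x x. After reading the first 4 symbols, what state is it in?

Trace: p2 -y-> p1 -y-> p2 -x-> p3 -y-> p0
After 4 symbols: p0.

p0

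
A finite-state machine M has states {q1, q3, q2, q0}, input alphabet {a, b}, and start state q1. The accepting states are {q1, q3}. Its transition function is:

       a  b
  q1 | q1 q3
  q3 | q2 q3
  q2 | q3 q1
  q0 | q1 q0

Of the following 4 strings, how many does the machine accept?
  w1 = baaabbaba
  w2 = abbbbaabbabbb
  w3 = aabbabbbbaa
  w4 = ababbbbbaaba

3

w1: Trace: q1 -b-> q3 -a-> q2 -a-> q3 -a-> q2 -b-> q1 -b-> q3 -a-> q2 -b-> q1 -a-> q1  → end q1, accepted
w2: Trace: q1 -a-> q1 -b-> q3 -b-> q3 -b-> q3 -b-> q3 -a-> q2 -a-> q3 -b-> q3 -b-> q3 -a-> q2 -b-> q1 -b-> q3 -b-> q3  → end q3, accepted
w3: Trace: q1 -a-> q1 -a-> q1 -b-> q3 -b-> q3 -a-> q2 -b-> q1 -b-> q3 -b-> q3 -b-> q3 -a-> q2 -a-> q3  → end q3, accepted
w4: Trace: q1 -a-> q1 -b-> q3 -a-> q2 -b-> q1 -b-> q3 -b-> q3 -b-> q3 -b-> q3 -a-> q2 -a-> q3 -b-> q3 -a-> q2  → end q2, rejected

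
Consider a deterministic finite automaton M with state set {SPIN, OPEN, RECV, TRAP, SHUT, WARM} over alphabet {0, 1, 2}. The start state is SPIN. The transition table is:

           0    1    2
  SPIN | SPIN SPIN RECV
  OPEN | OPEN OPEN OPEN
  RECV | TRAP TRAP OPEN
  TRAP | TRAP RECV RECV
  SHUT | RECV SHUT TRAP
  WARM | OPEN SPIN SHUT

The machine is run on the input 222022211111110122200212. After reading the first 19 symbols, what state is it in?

SPIN → RECV → OPEN → OPEN → OPEN → OPEN → OPEN → OPEN → OPEN → OPEN → OPEN → OPEN → OPEN → OPEN → OPEN → OPEN → OPEN → OPEN → OPEN → OPEN
After 19 symbols: OPEN.

OPEN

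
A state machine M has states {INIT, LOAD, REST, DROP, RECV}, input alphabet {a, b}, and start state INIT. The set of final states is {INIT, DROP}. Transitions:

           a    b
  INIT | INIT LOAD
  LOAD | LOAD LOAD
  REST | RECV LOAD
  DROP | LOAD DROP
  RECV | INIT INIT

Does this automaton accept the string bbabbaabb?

No

start at INIT
read 'b': INIT → LOAD
read 'b': LOAD → LOAD
read 'a': LOAD → LOAD
read 'b': LOAD → LOAD
read 'b': LOAD → LOAD
read 'a': LOAD → LOAD
read 'a': LOAD → LOAD
read 'b': LOAD → LOAD
read 'b': LOAD → LOAD
End state LOAD is not accepting.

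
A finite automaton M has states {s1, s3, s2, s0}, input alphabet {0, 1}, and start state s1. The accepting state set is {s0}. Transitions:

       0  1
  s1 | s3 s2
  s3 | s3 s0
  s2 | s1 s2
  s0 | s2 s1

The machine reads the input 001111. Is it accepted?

No

start at s1
read '0': s1 → s3
read '0': s3 → s3
read '1': s3 → s0
read '1': s0 → s1
read '1': s1 → s2
read '1': s2 → s2
End state s2 is not accepting.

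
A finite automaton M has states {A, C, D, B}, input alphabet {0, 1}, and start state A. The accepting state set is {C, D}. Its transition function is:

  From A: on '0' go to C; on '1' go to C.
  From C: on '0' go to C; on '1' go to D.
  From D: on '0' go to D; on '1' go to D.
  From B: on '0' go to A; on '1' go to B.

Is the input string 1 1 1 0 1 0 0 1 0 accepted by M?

Yes

Trace: A -1-> C -1-> D -1-> D -0-> D -1-> D -0-> D -0-> D -1-> D -0-> D
End state D is accepting.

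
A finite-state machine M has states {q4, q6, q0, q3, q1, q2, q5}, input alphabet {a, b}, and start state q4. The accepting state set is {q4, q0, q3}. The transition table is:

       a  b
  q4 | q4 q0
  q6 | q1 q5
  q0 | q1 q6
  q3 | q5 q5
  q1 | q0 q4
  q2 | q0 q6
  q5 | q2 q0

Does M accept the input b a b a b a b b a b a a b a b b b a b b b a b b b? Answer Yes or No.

start at q4
read 'b': q4 → q0
read 'a': q0 → q1
read 'b': q1 → q4
read 'a': q4 → q4
read 'b': q4 → q0
read 'a': q0 → q1
read 'b': q1 → q4
read 'b': q4 → q0
read 'a': q0 → q1
read 'b': q1 → q4
read 'a': q4 → q4
read 'a': q4 → q4
read 'b': q4 → q0
read 'a': q0 → q1
read 'b': q1 → q4
read 'b': q4 → q0
read 'b': q0 → q6
read 'a': q6 → q1
read 'b': q1 → q4
read 'b': q4 → q0
read 'b': q0 → q6
read 'a': q6 → q1
read 'b': q1 → q4
read 'b': q4 → q0
read 'b': q0 → q6
End state q6 is not accepting.

No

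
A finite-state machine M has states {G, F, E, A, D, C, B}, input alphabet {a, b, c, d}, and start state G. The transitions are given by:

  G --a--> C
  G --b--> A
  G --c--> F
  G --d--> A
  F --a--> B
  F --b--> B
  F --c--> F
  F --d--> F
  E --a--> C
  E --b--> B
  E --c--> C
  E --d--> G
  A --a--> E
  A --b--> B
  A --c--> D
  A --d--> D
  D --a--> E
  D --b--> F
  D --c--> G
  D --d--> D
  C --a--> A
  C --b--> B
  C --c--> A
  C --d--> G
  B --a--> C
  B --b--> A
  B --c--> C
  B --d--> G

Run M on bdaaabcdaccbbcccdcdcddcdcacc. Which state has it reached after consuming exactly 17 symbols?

G → A → D → E → C → A → B → C → G → C → A → D → F → B → C → A → D → D
After 17 symbols: D.

D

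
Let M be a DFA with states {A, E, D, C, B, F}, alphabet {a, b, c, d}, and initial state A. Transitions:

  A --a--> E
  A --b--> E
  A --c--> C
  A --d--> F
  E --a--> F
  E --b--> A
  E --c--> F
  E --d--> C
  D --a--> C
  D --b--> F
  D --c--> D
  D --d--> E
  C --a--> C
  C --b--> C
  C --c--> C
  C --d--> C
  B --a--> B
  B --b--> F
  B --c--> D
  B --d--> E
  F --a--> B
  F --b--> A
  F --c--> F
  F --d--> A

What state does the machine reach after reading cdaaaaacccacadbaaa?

start at A
read 'c': A → C
read 'd': C → C
read 'a': C → C
read 'a': C → C
read 'a': C → C
read 'a': C → C
read 'a': C → C
read 'c': C → C
read 'c': C → C
read 'c': C → C
read 'a': C → C
read 'c': C → C
read 'a': C → C
read 'd': C → C
read 'b': C → C
read 'a': C → C
read 'a': C → C
read 'a': C → C

C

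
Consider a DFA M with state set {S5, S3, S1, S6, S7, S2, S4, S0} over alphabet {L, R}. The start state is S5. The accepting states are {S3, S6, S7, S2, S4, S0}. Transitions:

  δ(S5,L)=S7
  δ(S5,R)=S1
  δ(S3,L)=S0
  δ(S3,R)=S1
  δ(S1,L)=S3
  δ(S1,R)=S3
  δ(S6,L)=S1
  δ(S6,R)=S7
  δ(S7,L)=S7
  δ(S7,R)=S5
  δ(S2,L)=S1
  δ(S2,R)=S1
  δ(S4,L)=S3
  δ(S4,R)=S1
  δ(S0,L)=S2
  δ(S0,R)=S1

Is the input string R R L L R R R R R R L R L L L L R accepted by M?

Yes

start at S5
read 'R': S5 → S1
read 'R': S1 → S3
read 'L': S3 → S0
read 'L': S0 → S2
read 'R': S2 → S1
read 'R': S1 → S3
read 'R': S3 → S1
read 'R': S1 → S3
read 'R': S3 → S1
read 'R': S1 → S3
read 'L': S3 → S0
read 'R': S0 → S1
read 'L': S1 → S3
read 'L': S3 → S0
read 'L': S0 → S2
read 'L': S2 → S1
read 'R': S1 → S3
End state S3 is accepting.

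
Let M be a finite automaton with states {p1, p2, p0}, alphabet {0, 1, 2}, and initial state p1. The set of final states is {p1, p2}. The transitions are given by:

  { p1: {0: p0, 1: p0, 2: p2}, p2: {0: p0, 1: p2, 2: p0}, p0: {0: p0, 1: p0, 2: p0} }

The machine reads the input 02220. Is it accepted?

No

p1 → p0 → p0 → p0 → p0 → p0
End state p0 is not accepting.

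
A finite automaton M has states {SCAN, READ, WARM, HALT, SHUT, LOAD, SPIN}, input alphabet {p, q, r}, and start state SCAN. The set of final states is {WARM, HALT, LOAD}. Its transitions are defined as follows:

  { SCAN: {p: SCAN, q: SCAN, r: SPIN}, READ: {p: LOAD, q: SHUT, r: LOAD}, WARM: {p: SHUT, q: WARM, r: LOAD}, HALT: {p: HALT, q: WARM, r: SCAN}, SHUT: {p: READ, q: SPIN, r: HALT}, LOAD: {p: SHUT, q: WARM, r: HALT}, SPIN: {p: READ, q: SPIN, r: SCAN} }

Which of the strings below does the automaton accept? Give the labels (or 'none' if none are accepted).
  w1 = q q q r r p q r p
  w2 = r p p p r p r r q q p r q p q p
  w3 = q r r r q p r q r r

w1:
  start at SCAN
  read 'q': SCAN → SCAN
  read 'q': SCAN → SCAN
  read 'q': SCAN → SCAN
  read 'r': SCAN → SPIN
  read 'r': SPIN → SCAN
  read 'p': SCAN → SCAN
  read 'q': SCAN → SCAN
  read 'r': SCAN → SPIN
  read 'p': SPIN → READ
  end READ, rejected
w2:
  start at SCAN
  read 'r': SCAN → SPIN
  read 'p': SPIN → READ
  read 'p': READ → LOAD
  read 'p': LOAD → SHUT
  read 'r': SHUT → HALT
  read 'p': HALT → HALT
  read 'r': HALT → SCAN
  read 'r': SCAN → SPIN
  read 'q': SPIN → SPIN
  read 'q': SPIN → SPIN
  read 'p': SPIN → READ
  read 'r': READ → LOAD
  read 'q': LOAD → WARM
  read 'p': WARM → SHUT
  read 'q': SHUT → SPIN
  read 'p': SPIN → READ
  end READ, rejected
w3:
  start at SCAN
  read 'q': SCAN → SCAN
  read 'r': SCAN → SPIN
  read 'r': SPIN → SCAN
  read 'r': SCAN → SPIN
  read 'q': SPIN → SPIN
  read 'p': SPIN → READ
  read 'r': READ → LOAD
  read 'q': LOAD → WARM
  read 'r': WARM → LOAD
  read 'r': LOAD → HALT
  end HALT, accepted

w3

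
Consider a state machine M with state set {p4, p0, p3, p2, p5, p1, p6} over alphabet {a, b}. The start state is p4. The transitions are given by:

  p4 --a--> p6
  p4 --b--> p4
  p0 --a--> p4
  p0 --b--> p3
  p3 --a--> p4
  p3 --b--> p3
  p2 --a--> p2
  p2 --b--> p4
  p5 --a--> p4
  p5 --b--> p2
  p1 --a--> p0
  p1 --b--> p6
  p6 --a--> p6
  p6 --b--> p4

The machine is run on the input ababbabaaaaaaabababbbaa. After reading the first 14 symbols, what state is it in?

p6

Trace: p4 -a-> p6 -b-> p4 -a-> p6 -b-> p4 -b-> p4 -a-> p6 -b-> p4 -a-> p6 -a-> p6 -a-> p6 -a-> p6 -a-> p6 -a-> p6 -a-> p6
After 14 symbols: p6.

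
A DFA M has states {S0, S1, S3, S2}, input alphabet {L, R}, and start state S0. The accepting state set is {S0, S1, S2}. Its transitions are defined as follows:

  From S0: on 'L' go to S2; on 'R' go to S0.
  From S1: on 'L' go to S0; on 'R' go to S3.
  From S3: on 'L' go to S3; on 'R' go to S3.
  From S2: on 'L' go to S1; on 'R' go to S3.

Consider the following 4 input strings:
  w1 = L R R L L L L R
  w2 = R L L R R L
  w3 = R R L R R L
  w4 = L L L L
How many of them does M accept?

w1:
  start at S0
  read 'L': S0 → S2
  read 'R': S2 → S3
  read 'R': S3 → S3
  read 'L': S3 → S3
  read 'L': S3 → S3
  read 'L': S3 → S3
  read 'L': S3 → S3
  read 'R': S3 → S3
  end S3, rejected
w2:
  start at S0
  read 'R': S0 → S0
  read 'L': S0 → S2
  read 'L': S2 → S1
  read 'R': S1 → S3
  read 'R': S3 → S3
  read 'L': S3 → S3
  end S3, rejected
w3:
  start at S0
  read 'R': S0 → S0
  read 'R': S0 → S0
  read 'L': S0 → S2
  read 'R': S2 → S3
  read 'R': S3 → S3
  read 'L': S3 → S3
  end S3, rejected
w4:
  start at S0
  read 'L': S0 → S2
  read 'L': S2 → S1
  read 'L': S1 → S0
  read 'L': S0 → S2
  end S2, accepted

1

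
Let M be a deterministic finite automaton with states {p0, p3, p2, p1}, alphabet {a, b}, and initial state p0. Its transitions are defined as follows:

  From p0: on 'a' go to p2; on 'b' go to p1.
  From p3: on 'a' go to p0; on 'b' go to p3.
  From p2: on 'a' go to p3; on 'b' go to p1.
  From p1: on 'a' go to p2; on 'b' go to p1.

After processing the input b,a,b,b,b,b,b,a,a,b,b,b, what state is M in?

start at p0
read 'b': p0 → p1
read 'a': p1 → p2
read 'b': p2 → p1
read 'b': p1 → p1
read 'b': p1 → p1
read 'b': p1 → p1
read 'b': p1 → p1
read 'a': p1 → p2
read 'a': p2 → p3
read 'b': p3 → p3
read 'b': p3 → p3
read 'b': p3 → p3

p3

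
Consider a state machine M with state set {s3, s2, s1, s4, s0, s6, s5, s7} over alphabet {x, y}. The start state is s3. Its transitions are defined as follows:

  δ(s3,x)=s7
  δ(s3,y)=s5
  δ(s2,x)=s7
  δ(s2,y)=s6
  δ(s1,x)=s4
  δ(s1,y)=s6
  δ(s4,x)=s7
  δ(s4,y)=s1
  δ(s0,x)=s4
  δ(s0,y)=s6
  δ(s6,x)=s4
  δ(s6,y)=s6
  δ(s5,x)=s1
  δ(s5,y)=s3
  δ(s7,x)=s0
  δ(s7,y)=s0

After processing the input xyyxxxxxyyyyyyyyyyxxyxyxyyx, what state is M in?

start at s3
read 'x': s3 → s7
read 'y': s7 → s0
read 'y': s0 → s6
read 'x': s6 → s4
read 'x': s4 → s7
read 'x': s7 → s0
read 'x': s0 → s4
read 'x': s4 → s7
read 'y': s7 → s0
read 'y': s0 → s6
read 'y': s6 → s6
read 'y': s6 → s6
read 'y': s6 → s6
read 'y': s6 → s6
read 'y': s6 → s6
read 'y': s6 → s6
read 'y': s6 → s6
read 'y': s6 → s6
read 'x': s6 → s4
read 'x': s4 → s7
read 'y': s7 → s0
read 'x': s0 → s4
read 'y': s4 → s1
read 'x': s1 → s4
read 'y': s4 → s1
read 'y': s1 → s6
read 'x': s6 → s4

s4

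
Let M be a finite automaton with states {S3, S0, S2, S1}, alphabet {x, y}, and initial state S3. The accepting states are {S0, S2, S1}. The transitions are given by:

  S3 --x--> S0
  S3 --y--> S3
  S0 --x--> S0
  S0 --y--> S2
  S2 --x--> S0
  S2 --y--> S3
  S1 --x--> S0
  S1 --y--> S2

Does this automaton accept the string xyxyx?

Yes

S3 → S0 → S2 → S0 → S2 → S0
End state S0 is accepting.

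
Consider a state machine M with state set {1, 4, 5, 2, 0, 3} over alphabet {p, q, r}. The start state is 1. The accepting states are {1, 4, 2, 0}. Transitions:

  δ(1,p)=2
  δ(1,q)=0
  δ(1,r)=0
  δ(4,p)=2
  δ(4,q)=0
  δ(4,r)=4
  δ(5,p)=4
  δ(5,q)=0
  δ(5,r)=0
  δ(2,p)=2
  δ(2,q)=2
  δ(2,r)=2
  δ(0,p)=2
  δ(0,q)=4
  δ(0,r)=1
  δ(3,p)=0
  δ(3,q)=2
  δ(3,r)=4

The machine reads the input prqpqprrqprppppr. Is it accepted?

Yes

start at 1
read 'p': 1 → 2
read 'r': 2 → 2
read 'q': 2 → 2
read 'p': 2 → 2
read 'q': 2 → 2
read 'p': 2 → 2
read 'r': 2 → 2
read 'r': 2 → 2
read 'q': 2 → 2
read 'p': 2 → 2
read 'r': 2 → 2
read 'p': 2 → 2
read 'p': 2 → 2
read 'p': 2 → 2
read 'p': 2 → 2
read 'r': 2 → 2
End state 2 is accepting.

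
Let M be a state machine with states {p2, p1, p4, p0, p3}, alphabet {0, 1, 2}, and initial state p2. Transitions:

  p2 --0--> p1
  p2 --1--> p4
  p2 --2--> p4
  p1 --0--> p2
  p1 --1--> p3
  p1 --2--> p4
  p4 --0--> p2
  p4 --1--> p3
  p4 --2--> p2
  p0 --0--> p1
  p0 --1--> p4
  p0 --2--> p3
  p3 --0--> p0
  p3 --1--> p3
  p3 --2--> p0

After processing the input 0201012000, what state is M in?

Trace: p2 -0-> p1 -2-> p4 -0-> p2 -1-> p4 -0-> p2 -1-> p4 -2-> p2 -0-> p1 -0-> p2 -0-> p1

p1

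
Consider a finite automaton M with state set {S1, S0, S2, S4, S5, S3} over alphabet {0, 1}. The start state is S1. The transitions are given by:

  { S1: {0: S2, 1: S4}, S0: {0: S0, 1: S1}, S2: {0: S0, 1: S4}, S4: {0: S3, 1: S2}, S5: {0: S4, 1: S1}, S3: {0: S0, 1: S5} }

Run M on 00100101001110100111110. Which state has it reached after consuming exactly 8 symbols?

S4

S1 → S2 → S0 → S1 → S2 → S0 → S1 → S2 → S4
After 8 symbols: S4.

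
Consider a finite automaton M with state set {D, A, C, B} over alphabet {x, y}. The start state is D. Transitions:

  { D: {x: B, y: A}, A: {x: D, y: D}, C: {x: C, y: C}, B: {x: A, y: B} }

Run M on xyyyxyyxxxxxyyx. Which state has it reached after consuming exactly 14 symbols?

B

Trace: D -x-> B -y-> B -y-> B -y-> B -x-> A -y-> D -y-> A -x-> D -x-> B -x-> A -x-> D -x-> B -y-> B -y-> B
After 14 symbols: B.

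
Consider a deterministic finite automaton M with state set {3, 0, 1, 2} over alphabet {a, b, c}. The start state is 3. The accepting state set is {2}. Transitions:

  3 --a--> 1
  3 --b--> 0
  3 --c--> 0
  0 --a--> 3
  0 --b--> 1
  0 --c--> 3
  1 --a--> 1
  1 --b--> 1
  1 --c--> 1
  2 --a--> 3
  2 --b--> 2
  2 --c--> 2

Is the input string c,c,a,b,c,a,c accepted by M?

No

Trace: 3 -c-> 0 -c-> 3 -a-> 1 -b-> 1 -c-> 1 -a-> 1 -c-> 1
End state 1 is not accepting.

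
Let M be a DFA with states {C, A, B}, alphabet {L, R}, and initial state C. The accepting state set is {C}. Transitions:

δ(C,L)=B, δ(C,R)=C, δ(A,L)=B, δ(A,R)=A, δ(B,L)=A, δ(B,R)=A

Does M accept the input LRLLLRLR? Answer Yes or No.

No

start at C
read 'L': C → B
read 'R': B → A
read 'L': A → B
read 'L': B → A
read 'L': A → B
read 'R': B → A
read 'L': A → B
read 'R': B → A
End state A is not accepting.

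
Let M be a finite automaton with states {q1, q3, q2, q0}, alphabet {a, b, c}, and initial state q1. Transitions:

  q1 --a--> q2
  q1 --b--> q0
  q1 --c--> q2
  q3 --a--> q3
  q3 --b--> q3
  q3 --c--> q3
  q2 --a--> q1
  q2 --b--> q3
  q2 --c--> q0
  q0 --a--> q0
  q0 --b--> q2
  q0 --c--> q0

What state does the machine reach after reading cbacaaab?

q3

Trace: q1 -c-> q2 -b-> q3 -a-> q3 -c-> q3 -a-> q3 -a-> q3 -a-> q3 -b-> q3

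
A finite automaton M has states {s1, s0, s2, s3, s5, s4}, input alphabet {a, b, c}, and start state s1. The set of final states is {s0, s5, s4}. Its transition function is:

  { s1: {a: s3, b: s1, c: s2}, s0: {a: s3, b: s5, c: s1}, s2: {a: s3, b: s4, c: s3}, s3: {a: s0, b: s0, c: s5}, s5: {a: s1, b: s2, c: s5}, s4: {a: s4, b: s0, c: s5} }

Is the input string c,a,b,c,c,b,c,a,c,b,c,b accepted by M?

No

Trace: s1 -c-> s2 -a-> s3 -b-> s0 -c-> s1 -c-> s2 -b-> s4 -c-> s5 -a-> s1 -c-> s2 -b-> s4 -c-> s5 -b-> s2
End state s2 is not accepting.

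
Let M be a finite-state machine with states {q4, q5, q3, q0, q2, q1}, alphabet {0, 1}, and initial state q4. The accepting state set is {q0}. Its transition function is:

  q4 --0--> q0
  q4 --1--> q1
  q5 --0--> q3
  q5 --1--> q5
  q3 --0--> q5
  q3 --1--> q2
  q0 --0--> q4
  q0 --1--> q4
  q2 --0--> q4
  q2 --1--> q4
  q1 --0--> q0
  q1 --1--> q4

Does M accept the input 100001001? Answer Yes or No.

No

q4 → q1 → q0 → q4 → q0 → q4 → q1 → q0 → q4 → q1
End state q1 is not accepting.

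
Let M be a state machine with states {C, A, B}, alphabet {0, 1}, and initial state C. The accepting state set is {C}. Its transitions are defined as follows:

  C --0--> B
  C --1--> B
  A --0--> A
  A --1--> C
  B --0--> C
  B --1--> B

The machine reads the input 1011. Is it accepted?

Trace: C -1-> B -0-> C -1-> B -1-> B
End state B is not accepting.

No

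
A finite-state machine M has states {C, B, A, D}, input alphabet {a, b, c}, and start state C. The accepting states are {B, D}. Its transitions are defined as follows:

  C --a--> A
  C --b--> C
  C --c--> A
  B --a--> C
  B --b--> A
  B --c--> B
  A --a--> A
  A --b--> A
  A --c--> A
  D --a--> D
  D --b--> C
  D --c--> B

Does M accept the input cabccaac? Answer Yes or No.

No

start at C
read 'c': C → A
read 'a': A → A
read 'b': A → A
read 'c': A → A
read 'c': A → A
read 'a': A → A
read 'a': A → A
read 'c': A → A
End state A is not accepting.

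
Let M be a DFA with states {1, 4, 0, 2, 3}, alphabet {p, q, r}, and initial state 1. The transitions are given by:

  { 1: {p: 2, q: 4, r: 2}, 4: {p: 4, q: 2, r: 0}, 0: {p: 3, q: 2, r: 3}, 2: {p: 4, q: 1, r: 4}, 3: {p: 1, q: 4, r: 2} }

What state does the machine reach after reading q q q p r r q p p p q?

Trace: 1 -q-> 4 -q-> 2 -q-> 1 -p-> 2 -r-> 4 -r-> 0 -q-> 2 -p-> 4 -p-> 4 -p-> 4 -q-> 2

2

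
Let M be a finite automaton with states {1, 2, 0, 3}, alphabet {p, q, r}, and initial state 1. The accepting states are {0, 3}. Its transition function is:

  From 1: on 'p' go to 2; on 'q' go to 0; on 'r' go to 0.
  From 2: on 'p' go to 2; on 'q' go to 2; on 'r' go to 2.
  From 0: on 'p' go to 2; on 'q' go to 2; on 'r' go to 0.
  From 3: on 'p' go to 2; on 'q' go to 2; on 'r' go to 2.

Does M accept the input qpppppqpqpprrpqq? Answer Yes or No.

start at 1
read 'q': 1 → 0
read 'p': 0 → 2
read 'p': 2 → 2
read 'p': 2 → 2
read 'p': 2 → 2
read 'p': 2 → 2
read 'q': 2 → 2
read 'p': 2 → 2
read 'q': 2 → 2
read 'p': 2 → 2
read 'p': 2 → 2
read 'r': 2 → 2
read 'r': 2 → 2
read 'p': 2 → 2
read 'q': 2 → 2
read 'q': 2 → 2
End state 2 is not accepting.

No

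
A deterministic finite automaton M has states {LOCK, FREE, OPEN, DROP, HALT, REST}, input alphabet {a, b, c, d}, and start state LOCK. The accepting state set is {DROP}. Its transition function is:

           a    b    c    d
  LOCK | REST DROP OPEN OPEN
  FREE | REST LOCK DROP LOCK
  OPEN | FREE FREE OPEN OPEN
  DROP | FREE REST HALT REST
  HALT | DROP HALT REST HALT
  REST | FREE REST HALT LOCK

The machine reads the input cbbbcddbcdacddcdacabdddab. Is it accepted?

start at LOCK
read 'c': LOCK → OPEN
read 'b': OPEN → FREE
read 'b': FREE → LOCK
read 'b': LOCK → DROP
read 'c': DROP → HALT
read 'd': HALT → HALT
read 'd': HALT → HALT
read 'b': HALT → HALT
read 'c': HALT → REST
read 'd': REST → LOCK
read 'a': LOCK → REST
read 'c': REST → HALT
read 'd': HALT → HALT
read 'd': HALT → HALT
read 'c': HALT → REST
read 'd': REST → LOCK
read 'a': LOCK → REST
read 'c': REST → HALT
read 'a': HALT → DROP
read 'b': DROP → REST
read 'd': REST → LOCK
read 'd': LOCK → OPEN
read 'd': OPEN → OPEN
read 'a': OPEN → FREE
read 'b': FREE → LOCK
End state LOCK is not accepting.

No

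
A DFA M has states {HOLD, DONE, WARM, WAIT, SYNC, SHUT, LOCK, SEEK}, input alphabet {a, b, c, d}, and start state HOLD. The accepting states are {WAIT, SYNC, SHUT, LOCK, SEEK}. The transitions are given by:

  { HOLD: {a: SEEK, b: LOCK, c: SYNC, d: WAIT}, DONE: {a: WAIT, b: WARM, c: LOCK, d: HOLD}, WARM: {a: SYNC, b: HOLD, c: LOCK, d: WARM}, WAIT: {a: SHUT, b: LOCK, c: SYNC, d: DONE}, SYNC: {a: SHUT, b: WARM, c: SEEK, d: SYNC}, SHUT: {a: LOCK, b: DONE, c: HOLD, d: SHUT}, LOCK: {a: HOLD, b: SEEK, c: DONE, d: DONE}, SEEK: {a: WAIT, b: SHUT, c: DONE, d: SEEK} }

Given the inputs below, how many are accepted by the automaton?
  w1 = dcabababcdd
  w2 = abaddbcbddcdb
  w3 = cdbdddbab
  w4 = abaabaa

w1: Trace: HOLD -d-> WAIT -c-> SYNC -a-> SHUT -b-> DONE -a-> WAIT -b-> LOCK -a-> HOLD -b-> LOCK -c-> DONE -d-> HOLD -d-> WAIT  → end WAIT, accepted
w2: Trace: HOLD -a-> SEEK -b-> SHUT -a-> LOCK -d-> DONE -d-> HOLD -b-> LOCK -c-> DONE -b-> WARM -d-> WARM -d-> WARM -c-> LOCK -d-> DONE -b-> WARM  → end WARM, rejected
w3: Trace: HOLD -c-> SYNC -d-> SYNC -b-> WARM -d-> WARM -d-> WARM -d-> WARM -b-> HOLD -a-> SEEK -b-> SHUT  → end SHUT, accepted
w4: Trace: HOLD -a-> SEEK -b-> SHUT -a-> LOCK -a-> HOLD -b-> LOCK -a-> HOLD -a-> SEEK  → end SEEK, accepted

3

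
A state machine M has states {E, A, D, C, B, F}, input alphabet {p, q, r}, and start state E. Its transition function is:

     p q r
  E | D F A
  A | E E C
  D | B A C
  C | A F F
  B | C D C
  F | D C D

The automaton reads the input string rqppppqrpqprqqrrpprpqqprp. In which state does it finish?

A

Trace: E -r-> A -q-> E -p-> D -p-> B -p-> C -p-> A -q-> E -r-> A -p-> E -q-> F -p-> D -r-> C -q-> F -q-> C -r-> F -r-> D -p-> B -p-> C -r-> F -p-> D -q-> A -q-> E -p-> D -r-> C -p-> A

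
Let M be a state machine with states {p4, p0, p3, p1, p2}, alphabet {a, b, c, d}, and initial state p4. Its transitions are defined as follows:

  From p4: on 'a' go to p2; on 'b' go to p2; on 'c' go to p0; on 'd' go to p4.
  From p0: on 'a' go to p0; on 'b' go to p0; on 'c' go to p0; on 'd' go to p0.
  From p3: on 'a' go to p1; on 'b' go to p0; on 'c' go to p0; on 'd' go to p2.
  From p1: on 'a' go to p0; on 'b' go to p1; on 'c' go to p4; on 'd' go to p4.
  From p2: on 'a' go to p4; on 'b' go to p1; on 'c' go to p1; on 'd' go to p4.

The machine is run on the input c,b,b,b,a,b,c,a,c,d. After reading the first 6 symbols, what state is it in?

Trace: p4 -c-> p0 -b-> p0 -b-> p0 -b-> p0 -a-> p0 -b-> p0
After 6 symbols: p0.

p0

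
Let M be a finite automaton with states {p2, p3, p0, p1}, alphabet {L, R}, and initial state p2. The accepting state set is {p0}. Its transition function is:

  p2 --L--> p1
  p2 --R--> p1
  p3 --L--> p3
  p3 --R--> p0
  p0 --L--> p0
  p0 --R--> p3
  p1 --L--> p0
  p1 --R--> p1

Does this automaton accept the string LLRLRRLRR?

No

Trace: p2 -L-> p1 -L-> p0 -R-> p3 -L-> p3 -R-> p0 -R-> p3 -L-> p3 -R-> p0 -R-> p3
End state p3 is not accepting.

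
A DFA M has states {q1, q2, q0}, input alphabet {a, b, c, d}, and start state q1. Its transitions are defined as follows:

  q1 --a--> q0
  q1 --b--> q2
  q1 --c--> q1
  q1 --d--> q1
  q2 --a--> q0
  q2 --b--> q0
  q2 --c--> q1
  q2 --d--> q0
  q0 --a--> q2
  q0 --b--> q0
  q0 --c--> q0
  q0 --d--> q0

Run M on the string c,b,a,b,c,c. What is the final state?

q0

start at q1
read 'c': q1 → q1
read 'b': q1 → q2
read 'a': q2 → q0
read 'b': q0 → q0
read 'c': q0 → q0
read 'c': q0 → q0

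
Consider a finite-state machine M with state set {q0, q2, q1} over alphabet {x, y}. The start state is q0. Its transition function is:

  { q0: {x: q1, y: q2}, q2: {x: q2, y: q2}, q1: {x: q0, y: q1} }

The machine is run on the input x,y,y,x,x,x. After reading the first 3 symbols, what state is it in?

q0 → q1 → q1 → q1
After 3 symbols: q1.

q1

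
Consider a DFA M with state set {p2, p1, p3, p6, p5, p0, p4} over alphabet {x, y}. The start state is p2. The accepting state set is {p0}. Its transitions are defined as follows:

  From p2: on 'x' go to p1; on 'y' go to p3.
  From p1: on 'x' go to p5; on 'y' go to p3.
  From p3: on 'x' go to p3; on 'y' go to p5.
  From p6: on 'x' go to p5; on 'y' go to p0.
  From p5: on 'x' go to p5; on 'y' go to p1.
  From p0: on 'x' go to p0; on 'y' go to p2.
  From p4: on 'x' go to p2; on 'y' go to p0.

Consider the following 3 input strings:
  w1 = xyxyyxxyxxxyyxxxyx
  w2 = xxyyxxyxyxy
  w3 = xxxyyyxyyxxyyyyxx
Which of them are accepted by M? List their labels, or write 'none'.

w1: Trace: p2 -x-> p1 -y-> p3 -x-> p3 -y-> p5 -y-> p1 -x-> p5 -x-> p5 -y-> p1 -x-> p5 -x-> p5 -x-> p5 -y-> p1 -y-> p3 -x-> p3 -x-> p3 -x-> p3 -y-> p5 -x-> p5  → end p5, rejected
w2: Trace: p2 -x-> p1 -x-> p5 -y-> p1 -y-> p3 -x-> p3 -x-> p3 -y-> p5 -x-> p5 -y-> p1 -x-> p5 -y-> p1  → end p1, rejected
w3: Trace: p2 -x-> p1 -x-> p5 -x-> p5 -y-> p1 -y-> p3 -y-> p5 -x-> p5 -y-> p1 -y-> p3 -x-> p3 -x-> p3 -y-> p5 -y-> p1 -y-> p3 -y-> p5 -x-> p5 -x-> p5  → end p5, rejected

none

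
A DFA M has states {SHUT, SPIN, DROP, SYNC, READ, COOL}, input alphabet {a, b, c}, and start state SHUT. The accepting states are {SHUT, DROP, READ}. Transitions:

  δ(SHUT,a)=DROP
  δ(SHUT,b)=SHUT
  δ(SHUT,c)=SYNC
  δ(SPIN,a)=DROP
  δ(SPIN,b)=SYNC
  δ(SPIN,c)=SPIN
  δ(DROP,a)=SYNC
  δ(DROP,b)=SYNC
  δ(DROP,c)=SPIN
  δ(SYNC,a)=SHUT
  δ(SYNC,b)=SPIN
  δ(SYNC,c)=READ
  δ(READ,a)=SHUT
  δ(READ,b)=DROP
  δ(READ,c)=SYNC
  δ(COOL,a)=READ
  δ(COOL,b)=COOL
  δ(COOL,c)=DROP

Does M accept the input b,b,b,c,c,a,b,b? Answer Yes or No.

Yes

Trace: SHUT -b-> SHUT -b-> SHUT -b-> SHUT -c-> SYNC -c-> READ -a-> SHUT -b-> SHUT -b-> SHUT
End state SHUT is accepting.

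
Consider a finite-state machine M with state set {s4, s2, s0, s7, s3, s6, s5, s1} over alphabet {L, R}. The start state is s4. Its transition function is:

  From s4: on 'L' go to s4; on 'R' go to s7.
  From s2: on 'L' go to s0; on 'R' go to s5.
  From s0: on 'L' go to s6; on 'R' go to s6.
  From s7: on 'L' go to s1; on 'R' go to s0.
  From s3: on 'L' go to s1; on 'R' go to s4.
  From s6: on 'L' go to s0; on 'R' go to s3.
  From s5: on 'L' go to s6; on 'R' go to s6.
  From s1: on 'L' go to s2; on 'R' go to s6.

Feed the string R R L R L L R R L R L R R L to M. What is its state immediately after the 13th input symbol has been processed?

s3

Trace: s4 -R-> s7 -R-> s0 -L-> s6 -R-> s3 -L-> s1 -L-> s2 -R-> s5 -R-> s6 -L-> s0 -R-> s6 -L-> s0 -R-> s6 -R-> s3
After 13 symbols: s3.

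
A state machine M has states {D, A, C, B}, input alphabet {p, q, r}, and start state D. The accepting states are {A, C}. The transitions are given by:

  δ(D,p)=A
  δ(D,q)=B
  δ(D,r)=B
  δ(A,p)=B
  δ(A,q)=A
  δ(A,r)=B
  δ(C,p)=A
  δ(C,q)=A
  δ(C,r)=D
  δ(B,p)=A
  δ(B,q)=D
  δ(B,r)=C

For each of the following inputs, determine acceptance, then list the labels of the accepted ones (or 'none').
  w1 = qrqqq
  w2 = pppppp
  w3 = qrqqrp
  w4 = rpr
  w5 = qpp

w1, w3

w1: Trace: D -q-> B -r-> C -q-> A -q-> A -q-> A  → end A, accepted
w2: Trace: D -p-> A -p-> B -p-> A -p-> B -p-> A -p-> B  → end B, rejected
w3: Trace: D -q-> B -r-> C -q-> A -q-> A -r-> B -p-> A  → end A, accepted
w4: Trace: D -r-> B -p-> A -r-> B  → end B, rejected
w5: Trace: D -q-> B -p-> A -p-> B  → end B, rejected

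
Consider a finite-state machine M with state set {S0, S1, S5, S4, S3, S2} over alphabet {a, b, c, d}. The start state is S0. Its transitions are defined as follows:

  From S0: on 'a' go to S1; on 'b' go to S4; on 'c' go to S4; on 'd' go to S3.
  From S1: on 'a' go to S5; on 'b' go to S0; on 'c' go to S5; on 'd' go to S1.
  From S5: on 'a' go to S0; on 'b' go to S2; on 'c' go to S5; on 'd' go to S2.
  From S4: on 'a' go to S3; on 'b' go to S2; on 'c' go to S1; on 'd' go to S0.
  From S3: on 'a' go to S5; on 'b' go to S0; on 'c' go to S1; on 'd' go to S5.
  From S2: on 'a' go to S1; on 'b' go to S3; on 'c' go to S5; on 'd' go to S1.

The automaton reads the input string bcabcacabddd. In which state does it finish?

Trace: S0 -b-> S4 -c-> S1 -a-> S5 -b-> S2 -c-> S5 -a-> S0 -c-> S4 -a-> S3 -b-> S0 -d-> S3 -d-> S5 -d-> S2

S2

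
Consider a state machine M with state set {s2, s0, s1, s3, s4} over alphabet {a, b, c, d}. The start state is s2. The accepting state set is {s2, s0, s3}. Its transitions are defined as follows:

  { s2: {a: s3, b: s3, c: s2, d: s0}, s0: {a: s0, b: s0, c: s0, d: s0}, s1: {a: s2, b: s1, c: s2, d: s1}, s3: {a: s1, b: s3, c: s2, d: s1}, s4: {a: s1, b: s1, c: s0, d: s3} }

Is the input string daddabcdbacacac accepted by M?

Yes

Trace: s2 -d-> s0 -a-> s0 -d-> s0 -d-> s0 -a-> s0 -b-> s0 -c-> s0 -d-> s0 -b-> s0 -a-> s0 -c-> s0 -a-> s0 -c-> s0 -a-> s0 -c-> s0
End state s0 is accepting.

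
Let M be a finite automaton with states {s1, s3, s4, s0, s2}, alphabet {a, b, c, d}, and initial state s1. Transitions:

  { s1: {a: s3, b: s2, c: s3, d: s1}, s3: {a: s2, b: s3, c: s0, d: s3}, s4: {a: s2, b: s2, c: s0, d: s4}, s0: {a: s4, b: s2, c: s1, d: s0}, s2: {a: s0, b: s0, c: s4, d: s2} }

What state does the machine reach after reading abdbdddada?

s0

Trace: s1 -a-> s3 -b-> s3 -d-> s3 -b-> s3 -d-> s3 -d-> s3 -d-> s3 -a-> s2 -d-> s2 -a-> s0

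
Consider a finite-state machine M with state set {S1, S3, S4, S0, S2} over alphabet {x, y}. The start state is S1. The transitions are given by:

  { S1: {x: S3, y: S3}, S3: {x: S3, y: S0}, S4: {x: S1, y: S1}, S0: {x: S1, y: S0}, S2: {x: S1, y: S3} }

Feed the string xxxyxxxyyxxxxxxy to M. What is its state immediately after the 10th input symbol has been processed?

S1 → S3 → S3 → S3 → S0 → S1 → S3 → S3 → S0 → S0 → S1
After 10 symbols: S1.

S1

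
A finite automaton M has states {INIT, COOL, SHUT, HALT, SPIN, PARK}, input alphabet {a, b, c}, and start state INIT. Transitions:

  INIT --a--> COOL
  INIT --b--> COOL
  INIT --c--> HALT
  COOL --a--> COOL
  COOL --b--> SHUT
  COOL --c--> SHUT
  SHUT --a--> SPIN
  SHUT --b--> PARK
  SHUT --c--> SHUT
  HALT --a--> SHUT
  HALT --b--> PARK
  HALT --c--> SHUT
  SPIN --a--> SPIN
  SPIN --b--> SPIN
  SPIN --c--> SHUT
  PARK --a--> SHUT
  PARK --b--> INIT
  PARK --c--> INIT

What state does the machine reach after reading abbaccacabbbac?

SHUT

INIT → COOL → SHUT → PARK → SHUT → SHUT → SHUT → SPIN → SHUT → SPIN → SPIN → SPIN → SPIN → SPIN → SHUT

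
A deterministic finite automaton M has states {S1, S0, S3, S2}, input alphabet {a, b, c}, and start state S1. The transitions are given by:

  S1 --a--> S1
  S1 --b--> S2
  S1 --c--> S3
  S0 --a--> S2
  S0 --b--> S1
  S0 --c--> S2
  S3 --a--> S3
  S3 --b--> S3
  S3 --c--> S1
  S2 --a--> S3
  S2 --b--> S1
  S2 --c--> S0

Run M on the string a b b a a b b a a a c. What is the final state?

Trace: S1 -a-> S1 -b-> S2 -b-> S1 -a-> S1 -a-> S1 -b-> S2 -b-> S1 -a-> S1 -a-> S1 -a-> S1 -c-> S3

S3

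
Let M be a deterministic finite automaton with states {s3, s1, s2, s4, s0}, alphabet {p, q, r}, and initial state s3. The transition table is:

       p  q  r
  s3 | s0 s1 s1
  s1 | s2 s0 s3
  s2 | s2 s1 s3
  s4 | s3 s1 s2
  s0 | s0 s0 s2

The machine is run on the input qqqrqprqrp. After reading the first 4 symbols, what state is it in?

s2

start at s3
read 'q': s3 → s1
read 'q': s1 → s0
read 'q': s0 → s0
read 'r': s0 → s2
After 4 symbols: s2.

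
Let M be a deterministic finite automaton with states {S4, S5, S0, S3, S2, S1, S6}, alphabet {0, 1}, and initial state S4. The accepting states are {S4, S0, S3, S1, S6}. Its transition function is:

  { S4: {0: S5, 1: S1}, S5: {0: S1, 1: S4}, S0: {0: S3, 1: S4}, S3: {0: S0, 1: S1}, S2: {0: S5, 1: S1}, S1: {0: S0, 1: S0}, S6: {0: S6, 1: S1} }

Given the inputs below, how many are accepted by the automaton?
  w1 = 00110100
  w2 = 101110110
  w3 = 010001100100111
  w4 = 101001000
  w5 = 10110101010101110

5

w1: S4 → S5 → S1 → S0 → S4 → S5 → S4 → S5 → S1  → end S1, accepted
w2: S4 → S1 → S0 → S4 → S1 → S0 → S3 → S1 → S0 → S3  → end S3, accepted
w3: S4 → S5 → S4 → S5 → S1 → S0 → S4 → S1 → S0 → S3 → S1 → S0 → S3 → S1 → S0 → S4  → end S4, accepted
w4: S4 → S1 → S0 → S4 → S5 → S1 → S0 → S3 → S0 → S3  → end S3, accepted
w5: S4 → S1 → S0 → S4 → S1 → S0 → S4 → S5 → S4 → S5 → S4 → S5 → S4 → S5 → S4 → S1 → S0 → S3  → end S3, accepted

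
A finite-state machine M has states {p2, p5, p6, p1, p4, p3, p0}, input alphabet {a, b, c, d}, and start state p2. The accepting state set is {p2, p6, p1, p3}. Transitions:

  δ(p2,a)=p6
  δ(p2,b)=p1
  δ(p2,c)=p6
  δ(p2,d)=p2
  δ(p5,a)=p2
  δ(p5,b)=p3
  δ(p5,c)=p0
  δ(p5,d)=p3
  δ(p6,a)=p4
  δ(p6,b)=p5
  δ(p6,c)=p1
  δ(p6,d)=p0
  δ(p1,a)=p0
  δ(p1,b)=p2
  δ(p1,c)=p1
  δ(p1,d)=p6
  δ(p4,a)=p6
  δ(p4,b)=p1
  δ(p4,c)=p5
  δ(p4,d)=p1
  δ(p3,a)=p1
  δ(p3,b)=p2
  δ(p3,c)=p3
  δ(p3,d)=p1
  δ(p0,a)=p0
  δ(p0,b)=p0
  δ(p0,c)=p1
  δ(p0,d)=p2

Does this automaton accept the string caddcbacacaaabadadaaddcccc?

Yes

start at p2
read 'c': p2 → p6
read 'a': p6 → p4
read 'd': p4 → p1
read 'd': p1 → p6
read 'c': p6 → p1
read 'b': p1 → p2
read 'a': p2 → p6
read 'c': p6 → p1
read 'a': p1 → p0
read 'c': p0 → p1
read 'a': p1 → p0
read 'a': p0 → p0
read 'a': p0 → p0
read 'b': p0 → p0
read 'a': p0 → p0
read 'd': p0 → p2
read 'a': p2 → p6
read 'd': p6 → p0
read 'a': p0 → p0
read 'a': p0 → p0
read 'd': p0 → p2
read 'd': p2 → p2
read 'c': p2 → p6
read 'c': p6 → p1
read 'c': p1 → p1
read 'c': p1 → p1
End state p1 is accepting.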